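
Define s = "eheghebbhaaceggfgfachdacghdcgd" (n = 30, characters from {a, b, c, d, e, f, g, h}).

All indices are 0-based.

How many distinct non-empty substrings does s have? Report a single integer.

435

sorted suffixes:
  #0 SA[0]=9  'aaceggfgfachdacghdcgd'
  #1 SA[1]=10  'aceggfgfachdacghdcgd'
  #2 SA[2]=22  'acghdcgd'
  #3 SA[3]=18  'achdacghdcgd'
  #4 SA[4]=6  'bbhaaceggfgfachdacghdcgd'
  #5 SA[5]=7  'bhaaceggfgfachdacghdcgd'
  #6 SA[6]=11  'ceggfgfachdacghdcgd'
  #7 SA[7]=27  'cgd'
  #8 SA[8]=23  'cghdcgd'
  #9 SA[9]=19  'chdacghdcgd'
  #10 SA[10]=29  'd'
  #11 SA[11]=21  'dacghdcgd'
  #12 SA[12]=26  'dcgd'
  #13 SA[13]=5  'ebbhaaceggfgfachdacghdcgd'
  #14 SA[14]=12  'eggfgfachdacghdcgd'
  #15 SA[15]=2  'eghebbhaaceggfgfachdacghdcgd'
  #16 SA[16]=0  'eheghebbhaaceggfgfachdacghdcgd'
  #17 SA[17]=17  'fachdacghdcgd'
  #18 SA[18]=15  'fgfachdacghdcgd'
  #19 SA[19]=28  'gd'
  #20 SA[20]=16  'gfachdacghdcgd'
  #21 SA[21]=14  'gfgfachdacghdcgd'
  #22 SA[22]=13  'ggfgfachdacghdcgd'
  #23 SA[23]=24  'ghdcgd'
  #24 SA[24]=3  'ghebbhaaceggfgfachdacghdcgd'
  #25 SA[25]=8  'haaceggfgfachdacghdcgd'
  #26 SA[26]=20  'hdacghdcgd'
  #27 SA[27]=25  'hdcgd'
  #28 SA[28]=4  'hebbhaaceggfgfachdacghdcgd'
  #29 SA[29]=1  'heghebbhaaceggfgfachdacghdcgd'

SA = [9, 10, 22, 18, 6, 7, 11, 27, 23, 19, 29, 21, 26, 5, 12, 2, 0, 17, 15, 28, 16, 14, 13, 24, 3, 8, 20, 25, 4, 1]
[i] adj suffixes → lcp
  [1] 9/10 → 1 ('a')
  [2] 10/22 → 2 ('ac')
  [3] 22/18 → 2 ('ac')
  [4] 18/6 → 0 ('')
  [5] 6/7 → 1 ('b')
  [6] 7/11 → 0 ('')
  [7] 11/27 → 1 ('c')
  [8] 27/23 → 2 ('cg')
  [9] 23/19 → 1 ('c')
  [10] 19/29 → 0 ('')
  [11] 29/21 → 1 ('d')
  [12] 21/26 → 1 ('d')
  [13] 26/5 → 0 ('')
  [14] 5/12 → 1 ('e')
  [15] 12/2 → 2 ('eg')
  [16] 2/0 → 1 ('e')
  [17] 0/17 → 0 ('')
  [18] 17/15 → 1 ('f')
  [19] 15/28 → 0 ('')
  [20] 28/16 → 1 ('g')
  [21] 16/14 → 2 ('gf')
  [22] 14/13 → 1 ('g')
  [23] 13/24 → 1 ('g')
  [24] 24/3 → 2 ('gh')
  [25] 3/8 → 0 ('')
  [26] 8/20 → 1 ('h')
  [27] 20/25 → 2 ('hd')
  [28] 25/4 → 1 ('h')
  [29] 4/1 → 2 ('he')

n(n+1)/2 = 30·31/2 = 465
Σ LCP = 0 + 1 + 2 + 2 + 0 + 1 + 0 + 1 + 2 + 1 + 0 + 1 + 1 + 0 + 1 + 2 + 1 + 0 + 1 + 0 + 1 + 2 + 1 + 1 + 2 + 0 + 1 + 2 + 1 + 2 = 30
distinct = 465 − 30 = 435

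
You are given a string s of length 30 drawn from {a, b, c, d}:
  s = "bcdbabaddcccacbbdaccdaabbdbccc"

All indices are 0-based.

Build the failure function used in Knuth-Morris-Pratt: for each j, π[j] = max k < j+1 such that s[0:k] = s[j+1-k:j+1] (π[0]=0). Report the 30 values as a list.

π[0] = 0
j=1 s[j]='c': π[1]=0 (border '')
j=2 s[j]='d': π[2]=0 (border '')
j=3 s[j]='b': π[3]=1 (border 'b')
j=4 s[j]='a': k: 1→0; π[4]=0 (border '')
j=5 s[j]='b': π[5]=1 (border 'b')
j=6 s[j]='a': k: 1→0; π[6]=0 (border '')
j=7 s[j]='d': π[7]=0 (border '')
j=8 s[j]='d': π[8]=0 (border '')
j=9 s[j]='c': π[9]=0 (border '')
j=10 s[j]='c': π[10]=0 (border '')
j=11 s[j]='c': π[11]=0 (border '')
j=12 s[j]='a': π[12]=0 (border '')
j=13 s[j]='c': π[13]=0 (border '')
j=14 s[j]='b': π[14]=1 (border 'b')
j=15 s[j]='b': k: 1→0; π[15]=1 (border 'b')
j=16 s[j]='d': k: 1→0; π[16]=0 (border '')
j=17 s[j]='a': π[17]=0 (border '')
j=18 s[j]='c': π[18]=0 (border '')
j=19 s[j]='c': π[19]=0 (border '')
j=20 s[j]='d': π[20]=0 (border '')
j=21 s[j]='a': π[21]=0 (border '')
j=22 s[j]='a': π[22]=0 (border '')
j=23 s[j]='b': π[23]=1 (border 'b')
j=24 s[j]='b': k: 1→0; π[24]=1 (border 'b')
j=25 s[j]='d': k: 1→0; π[25]=0 (border '')
j=26 s[j]='b': π[26]=1 (border 'b')
j=27 s[j]='c': π[27]=2 (border 'bc')
j=28 s[j]='c': k: 2→0; π[28]=0 (border '')
j=29 s[j]='c': π[29]=0 (border '')

[0, 0, 0, 1, 0, 1, 0, 0, 0, 0, 0, 0, 0, 0, 1, 1, 0, 0, 0, 0, 0, 0, 0, 1, 1, 0, 1, 2, 0, 0]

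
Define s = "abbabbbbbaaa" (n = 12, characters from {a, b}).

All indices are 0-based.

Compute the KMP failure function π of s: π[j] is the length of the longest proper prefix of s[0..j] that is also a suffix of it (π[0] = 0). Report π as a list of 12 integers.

[0, 0, 0, 1, 2, 3, 0, 0, 0, 1, 1, 1]

π[0] = 0
j=1 s[j]='b': π[1]=0 (border '')
j=2 s[j]='b': π[2]=0 (border '')
j=3 s[j]='a': π[3]=1 (border 'a')
j=4 s[j]='b': π[4]=2 (border 'ab')
j=5 s[j]='b': π[5]=3 (border 'abb')
j=6 s[j]='b': k: 3→0; π[6]=0 (border '')
j=7 s[j]='b': π[7]=0 (border '')
j=8 s[j]='b': π[8]=0 (border '')
j=9 s[j]='a': π[9]=1 (border 'a')
j=10 s[j]='a': k: 1→0; π[10]=1 (border 'a')
j=11 s[j]='a': k: 1→0; π[11]=1 (border 'a')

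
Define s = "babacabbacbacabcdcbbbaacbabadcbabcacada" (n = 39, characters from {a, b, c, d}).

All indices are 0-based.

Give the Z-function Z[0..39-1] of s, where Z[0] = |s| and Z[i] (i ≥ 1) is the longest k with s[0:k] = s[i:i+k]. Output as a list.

[39, 0, 2, 0, 0, 0, 1, 2, 0, 0, 2, 0, 0, 0, 1, 0, 0, 0, 1, 1, 2, 0, 0, 0, 4, 0, 2, 0, 0, 0, 3, 0, 1, 0, 0, 0, 0, 0, 0]

Z[0]=39
i=1: outside box; Z[1]=0
i=2: outside box; Z[2]=2 grow→box=[2,4)
i=3: min(r-i=1, Z[1]=0)=0; Z[3]=0
i=4: outside box; Z[4]=0
i=5: outside box; Z[5]=0
i=6: outside box; Z[6]=1 grow→box=[6,7)
i=7: outside box; Z[7]=2 grow→box=[7,9)
i=8: min(r-i=1, Z[1]=0)=0; Z[8]=0
i=9: outside box; Z[9]=0
i=10: outside box; Z[10]=2 grow→box=[10,12)
i=11: min(r-i=1, Z[1]=0)=0; Z[11]=0
i=12: outside box; Z[12]=0
i=13: outside box; Z[13]=0
i=14: outside box; Z[14]=1 grow→box=[14,15)
i=15: outside box; Z[15]=0
i=16: outside box; Z[16]=0
i=17: outside box; Z[17]=0
i=18: outside box; Z[18]=1 grow→box=[18,19)
i=19: outside box; Z[19]=1 grow→box=[19,20)
i=20: outside box; Z[20]=2 grow→box=[20,22)
i=21: min(r-i=1, Z[1]=0)=0; Z[21]=0
i=22: outside box; Z[22]=0
i=23: outside box; Z[23]=0
i=24: outside box; Z[24]=4 grow→box=[24,28)
i=25: min(r-i=3, Z[1]=0)=0; Z[25]=0
i=26: min(r-i=2, Z[2]=2)=2; Z[26]=2
i=27: min(r-i=1, Z[3]=0)=0; Z[27]=0
i=28: outside box; Z[28]=0
i=29: outside box; Z[29]=0
i=30: outside box; Z[30]=3 grow→box=[30,33)
i=31: min(r-i=2, Z[1]=0)=0; Z[31]=0
i=32: min(r-i=1, Z[2]=2)=1; Z[32]=1
i=33: outside box; Z[33]=0
i=34: outside box; Z[34]=0
i=35: outside box; Z[35]=0
i=36: outside box; Z[36]=0
i=37: outside box; Z[37]=0
i=38: outside box; Z[38]=0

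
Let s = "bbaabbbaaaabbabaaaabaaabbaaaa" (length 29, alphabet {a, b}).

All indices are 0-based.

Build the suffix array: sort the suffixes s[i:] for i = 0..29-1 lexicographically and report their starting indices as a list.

[28, 27, 26, 25, 15, 7, 16, 20, 8, 17, 21, 9, 2, 13, 18, 22, 10, 3, 24, 14, 6, 19, 1, 12, 23, 5, 0, 11, 4]

sorted suffixes:
  #0 SA[0]=28  'a'
  #1 SA[1]=27  'aa'
  #2 SA[2]=26  'aaa'
  #3 SA[3]=25  'aaaa'
  #4 SA[4]=15  'aaaabaaabbaaaa'
  #5 SA[5]=7  'aaaabbabaaaabaaabbaaaa'
  #6 SA[6]=16  'aaabaaabbaaaa'
  #7 SA[7]=20  'aaabbaaaa'
  #8 SA[8]=8  'aaabbabaaaabaaabbaaaa'
  #9 SA[9]=17  'aabaaabbaaaa'
  #10 SA[10]=21  'aabbaaaa'
  #11 SA[11]=9  'aabbabaaaabaaabbaaaa'
  #12 SA[12]=2  'aabbbaaaabbabaaaabaaabbaaaa'
  #13 SA[13]=13  'abaaaabaaabbaaaa'
  #14 SA[14]=18  'abaaabbaaaa'
  #15 SA[15]=22  'abbaaaa'
  #16 SA[16]=10  'abbabaaaabaaabbaaaa'
  #17 SA[17]=3  'abbbaaaabbabaaaabaaabbaaaa'
  #18 SA[18]=24  'baaaa'
  #19 SA[19]=14  'baaaabaaabbaaaa'
  #20 SA[20]=6  'baaaabbabaaaabaaabbaaaa'
  #21 SA[21]=19  'baaabbaaaa'
  #22 SA[22]=1  'baabbbaaaabbabaaaabaaabbaaaa'
  #23 SA[23]=12  'babaaaabaaabbaaaa'
  #24 SA[24]=23  'bbaaaa'
  #25 SA[25]=5  'bbaaaabbabaaaabaaabbaaaa'
  #26 SA[26]=0  'bbaabbbaaaabbabaaaabaaabbaaaa'
  #27 SA[27]=11  'bbabaaaabaaabbaaaa'
  #28 SA[28]=4  'bbbaaaabbabaaaabaaabbaaaa'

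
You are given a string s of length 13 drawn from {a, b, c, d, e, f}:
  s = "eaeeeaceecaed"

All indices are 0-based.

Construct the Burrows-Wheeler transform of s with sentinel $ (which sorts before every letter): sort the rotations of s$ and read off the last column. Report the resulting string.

rank  rotation        last
    0  $eaeeeaceecaed  d
    1  aceecaed$eaeee  e
    2  aed$eaeeeaceec  c
    3  aeeeaceecaed$e  e
    4  caed$eaeeeacee  e
    5  ceecaed$eaeeea  a
    6  d$eaeeeaceecae  e
    7  eaceecaed$eaee  e
    8  eaeeeaceecaed$  $
    9  ecaed$eaeeeace  e
   10  ed$eaeeeaceeca  a
   11  eeaceecaed$eae  e
   12  eecaed$eaeeeac  c
   13  eeeaceecaed$ea  a

deceeaee$eaeca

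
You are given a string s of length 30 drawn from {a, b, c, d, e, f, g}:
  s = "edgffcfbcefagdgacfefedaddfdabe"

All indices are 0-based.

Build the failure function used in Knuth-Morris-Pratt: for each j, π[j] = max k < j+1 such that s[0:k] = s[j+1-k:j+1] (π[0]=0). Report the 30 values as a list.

[0, 0, 0, 0, 0, 0, 0, 0, 0, 1, 0, 0, 0, 0, 0, 0, 0, 0, 1, 0, 1, 2, 0, 0, 0, 0, 0, 0, 0, 1]

π[0] = 0
j=1 s[j]='d': π[1]=0 (border '')
j=2 s[j]='g': π[2]=0 (border '')
j=3 s[j]='f': π[3]=0 (border '')
j=4 s[j]='f': π[4]=0 (border '')
j=5 s[j]='c': π[5]=0 (border '')
j=6 s[j]='f': π[6]=0 (border '')
j=7 s[j]='b': π[7]=0 (border '')
j=8 s[j]='c': π[8]=0 (border '')
j=9 s[j]='e': π[9]=1 (border 'e')
j=10 s[j]='f': k: 1→0; π[10]=0 (border '')
j=11 s[j]='a': π[11]=0 (border '')
j=12 s[j]='g': π[12]=0 (border '')
j=13 s[j]='d': π[13]=0 (border '')
j=14 s[j]='g': π[14]=0 (border '')
j=15 s[j]='a': π[15]=0 (border '')
j=16 s[j]='c': π[16]=0 (border '')
j=17 s[j]='f': π[17]=0 (border '')
j=18 s[j]='e': π[18]=1 (border 'e')
j=19 s[j]='f': k: 1→0; π[19]=0 (border '')
j=20 s[j]='e': π[20]=1 (border 'e')
j=21 s[j]='d': π[21]=2 (border 'ed')
j=22 s[j]='a': k: 2→0; π[22]=0 (border '')
j=23 s[j]='d': π[23]=0 (border '')
j=24 s[j]='d': π[24]=0 (border '')
j=25 s[j]='f': π[25]=0 (border '')
j=26 s[j]='d': π[26]=0 (border '')
j=27 s[j]='a': π[27]=0 (border '')
j=28 s[j]='b': π[28]=0 (border '')
j=29 s[j]='e': π[29]=1 (border 'e')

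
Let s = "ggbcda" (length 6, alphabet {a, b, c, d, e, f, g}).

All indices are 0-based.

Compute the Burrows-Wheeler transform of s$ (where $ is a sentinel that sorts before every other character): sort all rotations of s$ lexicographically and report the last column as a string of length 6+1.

adgbcg$

rank  rotation last
    0  $ggbcda  a
    1  a$ggbcd  d
    2  bcda$gg  g
    3  cda$ggb  b
    4  da$ggbc  c
    5  gbcda$g  g
    6  ggbcda$  $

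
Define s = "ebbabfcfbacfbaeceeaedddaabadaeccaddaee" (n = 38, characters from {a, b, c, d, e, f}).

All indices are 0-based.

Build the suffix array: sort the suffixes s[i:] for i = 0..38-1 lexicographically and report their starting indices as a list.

rank→(start, suffix):
  0 → (23, 'aabadaeccaddaee')
  1 → (24, 'abadaeccaddaee')
  2 → (3, 'abfcfbacfbaeceeaedddaabadaeccaddaee')
  3 → (9, 'acfbaeceeaedddaabadaeccaddaee')
  4 → (26, 'adaeccaddaee')
  5 → (32, 'addaee')
  6 → (28, 'aeccaddaee')
  7 → (13, 'aeceeaedddaabadaeccaddaee')
  8 → (18, 'aedddaabadaeccaddaee')
  9 → (35, 'aee')
  10 → (2, 'babfcfbacfbaeceeaedddaabadaeccaddaee')
  11 → (8, 'bacfbaeceeaedddaabadaeccaddaee')
  12 → (25, 'badaeccaddaee')
  13 → (12, 'baeceeaedddaabadaeccaddaee')
  14 → (1, 'bbabfcfbacfbaeceeaedddaabadaeccaddaee')
  15 → (4, 'bfcfbacfbaeceeaedddaabadaeccaddaee')
  16 → (31, 'caddaee')
  17 → (30, 'ccaddaee')
  18 → (15, 'ceeaedddaabadaeccaddaee')
  19 → (6, 'cfbacfbaeceeaedddaabadaeccaddaee')
  20 → (10, 'cfbaeceeaedddaabadaeccaddaee')
  21 → (22, 'daabadaeccaddaee')
  22 → (27, 'daeccaddaee')
  23 → (34, 'daee')
  24 → (21, 'ddaabadaeccaddaee')
  25 → (33, 'ddaee')
  26 → (20, 'dddaabadaeccaddaee')
  27 → (37, 'e')
  28 → (17, 'eaedddaabadaeccaddaee')
  29 → (0, 'ebbabfcfbacfbaeceeaedddaabadaeccaddaee')
  30 → (29, 'eccaddaee')
  31 → (14, 'eceeaedddaabadaeccaddaee')
  32 → (19, 'edddaabadaeccaddaee')
  33 → (36, 'ee')
  34 → (16, 'eeaedddaabadaeccaddaee')
  35 → (7, 'fbacfbaeceeaedddaabadaeccaddaee')
  36 → (11, 'fbaeceeaedddaabadaeccaddaee')
  37 → (5, 'fcfbacfbaeceeaedddaabadaeccaddaee')

[23, 24, 3, 9, 26, 32, 28, 13, 18, 35, 2, 8, 25, 12, 1, 4, 31, 30, 15, 6, 10, 22, 27, 34, 21, 33, 20, 37, 17, 0, 29, 14, 19, 36, 16, 7, 11, 5]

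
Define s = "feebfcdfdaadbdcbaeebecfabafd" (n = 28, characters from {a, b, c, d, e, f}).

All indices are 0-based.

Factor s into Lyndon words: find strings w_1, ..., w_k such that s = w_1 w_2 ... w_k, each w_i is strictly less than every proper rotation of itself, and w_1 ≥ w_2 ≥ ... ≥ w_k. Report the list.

emit factor 1: 'f' (i=0, period=1)
emit factor 2: 'e' (i=1, period=1)
emit factor 3: 'e' (i=2, period=1)
emit factor 4: 'bfcdfd' (i=3, period=6)
emit factor 5: 'aadbdcbaeebecfabafd' (i=9, period=19)

["f", "e", "e", "bfcdfd", "aadbdcbaeebecfabafd"]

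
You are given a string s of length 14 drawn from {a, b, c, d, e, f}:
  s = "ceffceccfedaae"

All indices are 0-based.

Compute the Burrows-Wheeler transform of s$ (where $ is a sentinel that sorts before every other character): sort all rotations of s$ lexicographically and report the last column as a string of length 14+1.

rank  rotation         last
    0  $ceffceccfedaae  e
    1  aae$ceffceccfed  d
    2  ae$ceffceccfeda  a
    3  ccfedaae$ceffce  e
    4  ceccfedaae$ceff  f
    5  ceffceccfedaae$  $
    6  cfedaae$ceffcec  c
    7  daae$ceffceccfe  e
    8  e$ceffceccfedaa  a
    9  eccfedaae$ceffc  c
   10  edaae$ceffceccf  f
   11  effceccfedaae$c  c
   12  fceccfedaae$cef  f
   13  fedaae$ceffcecc  c
   14  ffceccfedaae$ce  e

edaef$ceacfcfce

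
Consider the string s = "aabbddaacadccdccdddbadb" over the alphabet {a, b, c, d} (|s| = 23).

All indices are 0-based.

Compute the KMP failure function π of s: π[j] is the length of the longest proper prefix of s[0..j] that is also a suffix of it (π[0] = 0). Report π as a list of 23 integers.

[0, 1, 0, 0, 0, 0, 1, 2, 0, 1, 0, 0, 0, 0, 0, 0, 0, 0, 0, 0, 1, 0, 0]

π[0] = 0
j=1 s[j]='a': π[1]=1 (border 'a')
j=2 s[j]='b': k: 1→0; π[2]=0 (border '')
j=3 s[j]='b': π[3]=0 (border '')
j=4 s[j]='d': π[4]=0 (border '')
j=5 s[j]='d': π[5]=0 (border '')
j=6 s[j]='a': π[6]=1 (border 'a')
j=7 s[j]='a': π[7]=2 (border 'aa')
j=8 s[j]='c': k: 2→1→0; π[8]=0 (border '')
j=9 s[j]='a': π[9]=1 (border 'a')
j=10 s[j]='d': k: 1→0; π[10]=0 (border '')
j=11 s[j]='c': π[11]=0 (border '')
j=12 s[j]='c': π[12]=0 (border '')
j=13 s[j]='d': π[13]=0 (border '')
j=14 s[j]='c': π[14]=0 (border '')
j=15 s[j]='c': π[15]=0 (border '')
j=16 s[j]='d': π[16]=0 (border '')
j=17 s[j]='d': π[17]=0 (border '')
j=18 s[j]='d': π[18]=0 (border '')
j=19 s[j]='b': π[19]=0 (border '')
j=20 s[j]='a': π[20]=1 (border 'a')
j=21 s[j]='d': k: 1→0; π[21]=0 (border '')
j=22 s[j]='b': π[22]=0 (border '')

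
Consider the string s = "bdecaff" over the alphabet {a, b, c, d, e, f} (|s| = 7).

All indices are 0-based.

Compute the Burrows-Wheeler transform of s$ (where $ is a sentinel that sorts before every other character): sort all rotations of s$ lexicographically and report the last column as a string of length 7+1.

fc$ebdfa

rank  rotation  last
    0  $bdecaff  f
    1  aff$bdec  c
    2  bdecaff$  $
    3  caff$bde  e
    4  decaff$b  b
    5  ecaff$bd  d
    6  f$bdecaf  f
    7  ff$bdeca  a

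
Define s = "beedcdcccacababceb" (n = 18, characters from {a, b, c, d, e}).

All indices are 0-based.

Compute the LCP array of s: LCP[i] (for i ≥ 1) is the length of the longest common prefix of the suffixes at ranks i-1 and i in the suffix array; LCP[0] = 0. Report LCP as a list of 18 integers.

rank→(start, suffix):
  0 → (11, 'ababceb')
  1 → (13, 'abceb')
  2 → (9, 'acababceb')
  3 → (17, 'b')
  4 → (12, 'babceb')
  5 → (14, 'bceb')
  6 → (0, 'beedcdcccacababceb')
  7 → (10, 'cababceb')
  8 → (8, 'cacababceb')
  9 → (7, 'ccacababceb')
  10 → (6, 'cccacababceb')
  11 → (4, 'cdcccacababceb')
  12 → (15, 'ceb')
  13 → (5, 'dcccacababceb')
  14 → (3, 'dcdcccacababceb')
  15 → (16, 'eb')
  16 → (2, 'edcdcccacababceb')
  17 → (1, 'eedcdcccacababceb')

SA = [11, 13, 9, 17, 12, 14, 0, 10, 8, 7, 6, 4, 15, 5, 3, 16, 2, 1]
rank  pair      lcp
   1  s[11:],s[13:]  2  'ab'
   2  s[13:],s[9:]  1  'a'
   3  s[9:],s[17:]  0  ''
   4  s[17:],s[12:]  1  'b'
   5  s[12:],s[14:]  1  'b'
   6  s[14:],s[0:]  1  'b'
   7  s[0:],s[10:]  0  ''
   8  s[10:],s[8:]  2  'ca'
   9  s[8:],s[7:]  1  'c'
  10  s[7:],s[6:]  2  'cc'
  11  s[6:],s[4:]  1  'c'
  12  s[4:],s[15:]  1  'c'
  13  s[15:],s[5:]  0  ''
  14  s[5:],s[3:]  2  'dc'
  15  s[3:],s[16:]  0  ''
  16  s[16:],s[2:]  1  'e'
  17  s[2:],s[1:]  1  'e'

[0, 2, 1, 0, 1, 1, 1, 0, 2, 1, 2, 1, 1, 0, 2, 0, 1, 1]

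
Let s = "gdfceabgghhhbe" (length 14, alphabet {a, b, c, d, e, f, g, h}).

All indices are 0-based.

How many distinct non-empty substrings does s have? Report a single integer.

98

sorted suffixes:
  #0 SA[0]=5  'abgghhhbe'
  #1 SA[1]=12  'be'
  #2 SA[2]=6  'bgghhhbe'
  #3 SA[3]=3  'ceabgghhhbe'
  #4 SA[4]=1  'dfceabgghhhbe'
  #5 SA[5]=13  'e'
  #6 SA[6]=4  'eabgghhhbe'
  #7 SA[7]=2  'fceabgghhhbe'
  #8 SA[8]=0  'gdfceabgghhhbe'
  #9 SA[9]=7  'gghhhbe'
  #10 SA[10]=8  'ghhhbe'
  #11 SA[11]=11  'hbe'
  #12 SA[12]=10  'hhbe'
  #13 SA[13]=9  'hhhbe'

SA = [5, 12, 6, 3, 1, 13, 4, 2, 0, 7, 8, 11, 10, 9]
rank  pair      lcp
   1  s[5:],s[12:]  0  ''
   2  s[12:],s[6:]  1  'b'
   3  s[6:],s[3:]  0  ''
   4  s[3:],s[1:]  0  ''
   5  s[1:],s[13:]  0  ''
   6  s[13:],s[4:]  1  'e'
   7  s[4:],s[2:]  0  ''
   8  s[2:],s[0:]  0  ''
   9  s[0:],s[7:]  1  'g'
  10  s[7:],s[8:]  1  'g'
  11  s[8:],s[11:]  0  ''
  12  s[11:],s[10:]  1  'h'
  13  s[10:],s[9:]  2  'hh'

n(n+1)/2 = 14·15/2 = 105
Σ LCP = 0 + 0 + 1 + 0 + 0 + 0 + 1 + 0 + 0 + 1 + 1 + 0 + 1 + 2 = 7
distinct = 105 − 7 = 98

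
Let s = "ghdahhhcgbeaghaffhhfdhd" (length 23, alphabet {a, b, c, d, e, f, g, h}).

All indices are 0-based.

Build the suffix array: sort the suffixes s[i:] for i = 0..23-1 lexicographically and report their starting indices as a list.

rank→(start, suffix):
  0 → (14, 'affhhfdhd')
  1 → (11, 'aghaffhhfdhd')
  2 → (3, 'ahhhcgbeaghaffhhfdhd')
  3 → (9, 'beaghaffhhfdhd')
  4 → (7, 'cgbeaghaffhhfdhd')
  5 → (22, 'd')
  6 → (2, 'dahhhcgbeaghaffhhfdhd')
  7 → (20, 'dhd')
  8 → (10, 'eaghaffhhfdhd')
  9 → (19, 'fdhd')
  10 → (15, 'ffhhfdhd')
  11 → (16, 'fhhfdhd')
  12 → (8, 'gbeaghaffhhfdhd')
  13 → (12, 'ghaffhhfdhd')
  14 → (0, 'ghdahhhcgbeaghaffhhfdhd')
  15 → (13, 'haffhhfdhd')
  16 → (6, 'hcgbeaghaffhhfdhd')
  17 → (21, 'hd')
  18 → (1, 'hdahhhcgbeaghaffhhfdhd')
  19 → (18, 'hfdhd')
  20 → (5, 'hhcgbeaghaffhhfdhd')
  21 → (17, 'hhfdhd')
  22 → (4, 'hhhcgbeaghaffhhfdhd')

[14, 11, 3, 9, 7, 22, 2, 20, 10, 19, 15, 16, 8, 12, 0, 13, 6, 21, 1, 18, 5, 17, 4]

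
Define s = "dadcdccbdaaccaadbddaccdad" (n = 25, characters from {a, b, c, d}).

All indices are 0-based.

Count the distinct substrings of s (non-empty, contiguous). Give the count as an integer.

290

rank→(start, suffix):
  0 → (9, 'aaccaadbddaccdad')
  1 → (13, 'aadbddaccdad')
  2 → (10, 'accaadbddaccdad')
  3 → (19, 'accdad')
  4 → (23, 'ad')
  5 → (14, 'adbddaccdad')
  6 → (1, 'adcdccbdaaccaadbddaccdad')
  7 → (7, 'bdaaccaadbddaccdad')
  8 → (16, 'bddaccdad')
  9 → (12, 'caadbddaccdad')
  10 → (6, 'cbdaaccaadbddaccdad')
  11 → (11, 'ccaadbddaccdad')
  12 → (5, 'ccbdaaccaadbddaccdad')
  13 → (20, 'ccdad')
  14 → (21, 'cdad')
  15 → (3, 'cdccbdaaccaadbddaccdad')
  16 → (24, 'd')
  17 → (8, 'daaccaadbddaccdad')
  18 → (18, 'daccdad')
  19 → (22, 'dad')
  20 → (0, 'dadcdccbdaaccaadbddaccdad')
  21 → (15, 'dbddaccdad')
  22 → (4, 'dccbdaaccaadbddaccdad')
  23 → (2, 'dcdccbdaaccaadbddaccdad')
  24 → (17, 'ddaccdad')

SA = [9, 13, 10, 19, 23, 14, 1, 7, 16, 12, 6, 11, 5, 20, 21, 3, 24, 8, 18, 22, 0, 15, 4, 2, 17]
rank  pair      lcp
   1  s[9:],s[13:]  2  'aa'
   2  s[13:],s[10:]  1  'a'
   3  s[10:],s[19:]  3  'acc'
   4  s[19:],s[23:]  1  'a'
   5  s[23:],s[14:]  2  'ad'
   6  s[14:],s[1:]  2  'ad'
   7  s[1:],s[7:]  0  ''
   8  s[7:],s[16:]  2  'bd'
   9  s[16:],s[12:]  0  ''
  10  s[12:],s[6:]  1  'c'
  11  s[6:],s[11:]  1  'c'
  12  s[11:],s[5:]  2  'cc'
  13  s[5:],s[20:]  2  'cc'
  14  s[20:],s[21:]  1  'c'
  15  s[21:],s[3:]  2  'cd'
  16  s[3:],s[24:]  0  ''
  17  s[24:],s[8:]  1  'd'
  18  s[8:],s[18:]  2  'da'
  19  s[18:],s[22:]  2  'da'
  20  s[22:],s[0:]  3  'dad'
  21  s[0:],s[15:]  1  'd'
  22  s[15:],s[4:]  1  'd'
  23  s[4:],s[2:]  2  'dc'
  24  s[2:],s[17:]  1  'd'

n(n+1)/2 = 25·26/2 = 325
Σ LCP = 0 + 2 + 1 + 3 + 1 + 2 + 2 + 0 + 2 + 0 + 1 + 1 + 2 + 2 + 1 + 2 + 0 + 1 + 2 + 2 + 3 + 1 + 1 + 2 + 1 = 35
distinct = 325 − 35 = 290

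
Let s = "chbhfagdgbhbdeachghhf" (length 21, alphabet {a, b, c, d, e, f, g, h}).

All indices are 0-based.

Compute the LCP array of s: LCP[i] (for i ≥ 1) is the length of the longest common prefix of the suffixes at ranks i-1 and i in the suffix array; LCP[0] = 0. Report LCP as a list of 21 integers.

[0, 1, 0, 1, 2, 0, 2, 0, 1, 0, 0, 1, 0, 1, 1, 0, 2, 1, 2, 1, 1]

rank | idx | suffix
   0 |  14 | achghhf
   1 |   5 | agdgbhbdeachghhf
   2 |  11 | bdeachghhf
   3 |   9 | bhbdeachghhf
   4 |   2 | bhfagdgbhbdeachghhf
   5 |   0 | chbhfagdgbhbdeachghhf
   6 |  15 | chghhf
   7 |  12 | deachghhf
   8 |   7 | dgbhbdeachghhf
   9 |  13 | eachghhf
  10 |  20 | f
  11 |   4 | fagdgbhbdeachghhf
  12 |   8 | gbhbdeachghhf
  13 |   6 | gdgbhbdeachghhf
  14 |  17 | ghhf
  15 |  10 | hbdeachghhf
  16 |   1 | hbhfagdgbhbdeachghhf
  17 |  19 | hf
  18 |   3 | hfagdgbhbdeachghhf
  19 |  16 | hghhf
  20 |  18 | hhf

SA = [14, 5, 11, 9, 2, 0, 15, 12, 7, 13, 20, 4, 8, 6, 17, 10, 1, 19, 3, 16, 18]
i: (SA[i-1],SA[i]) lcp shared
  1: (14,5) 1 'a'
  2: (5,11) 0 ''
  3: (11,9) 1 'b'
  4: (9,2) 2 'bh'
  5: (2,0) 0 ''
  6: (0,15) 2 'ch'
  7: (15,12) 0 ''
  8: (12,7) 1 'd'
  9: (7,13) 0 ''
  10: (13,20) 0 ''
  11: (20,4) 1 'f'
  12: (4,8) 0 ''
  13: (8,6) 1 'g'
  14: (6,17) 1 'g'
  15: (17,10) 0 ''
  16: (10,1) 2 'hb'
  17: (1,19) 1 'h'
  18: (19,3) 2 'hf'
  19: (3,16) 1 'h'
  20: (16,18) 1 'h'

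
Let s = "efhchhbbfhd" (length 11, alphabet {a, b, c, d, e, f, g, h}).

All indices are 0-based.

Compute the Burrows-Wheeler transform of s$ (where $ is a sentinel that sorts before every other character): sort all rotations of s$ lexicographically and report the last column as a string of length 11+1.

dhbhh$ebhffc

rank  rotation      last
    0  $efhchhbbfhd  d
    1  bbfhd$efhchh  h
    2  bfhd$efhchhb  b
    3  chhbbfhd$efh  h
    4  d$efhchhbbfh  h
    5  efhchhbbfhd$  $
    6  fhchhbbfhd$e  e
    7  fhd$efhchhbb  b
    8  hbbfhd$efhch  h
    9  hchhbbfhd$ef  f
   10  hd$efhchhbbf  f
   11  hhbbfhd$efhc  c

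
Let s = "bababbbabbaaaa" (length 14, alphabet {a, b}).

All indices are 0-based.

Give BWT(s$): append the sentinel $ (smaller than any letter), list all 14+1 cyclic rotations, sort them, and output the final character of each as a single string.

rank  rotation         last
    0  $bababbbabbaaaa  a
    1  a$bababbbabbaaa  a
    2  aa$bababbbabbaa  a
    3  aaa$bababbbabba  a
    4  aaaa$bababbbabb  b
    5  ababbbabbaaaa$b  b
    6  abbaaaa$bababbb  b
    7  abbbabbaaaa$bab  b
    8  baaaa$bababbbab  b
    9  bababbbabbaaaa$  $
   10  babbaaaa$bababb  b
   11  babbbabbaaaa$ba  a
   12  bbaaaa$bababbba  a
   13  bbabbaaaa$babab  b
   14  bbbabbaaaa$baba  a

aaaabbbbb$baaba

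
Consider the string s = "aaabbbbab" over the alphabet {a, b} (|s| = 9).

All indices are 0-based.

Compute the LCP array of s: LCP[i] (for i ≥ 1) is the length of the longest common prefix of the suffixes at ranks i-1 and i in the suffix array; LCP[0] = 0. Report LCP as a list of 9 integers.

[0, 2, 1, 2, 0, 1, 1, 2, 3]

rank | idx | suffix
   0 |   0 | aaabbbbab
   1 |   1 | aabbbbab
   2 |   7 | ab
   3 |   2 | abbbbab
   4 |   8 | b
   5 |   6 | bab
   6 |   5 | bbab
   7 |   4 | bbbab
   8 |   3 | bbbbab

SA = [0, 1, 7, 2, 8, 6, 5, 4, 3]
i: (SA[i-1],SA[i]) lcp shared
  1: (0,1) 2 'aa'
  2: (1,7) 1 'a'
  3: (7,2) 2 'ab'
  4: (2,8) 0 ''
  5: (8,6) 1 'b'
  6: (6,5) 1 'b'
  7: (5,4) 2 'bb'
  8: (4,3) 3 'bbb'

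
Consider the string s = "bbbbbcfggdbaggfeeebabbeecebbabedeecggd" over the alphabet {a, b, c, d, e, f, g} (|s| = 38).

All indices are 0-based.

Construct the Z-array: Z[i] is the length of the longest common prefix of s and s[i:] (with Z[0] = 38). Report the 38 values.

[38, 4, 3, 2, 1, 0, 0, 0, 0, 0, 1, 0, 0, 0, 0, 0, 0, 0, 1, 0, 2, 1, 0, 0, 0, 0, 2, 1, 0, 1, 0, 0, 0, 0, 0, 0, 0, 0]

Z[0]=38
i=1: i≥r, start 0; Z[1]=4 grow→box=[1,5)
i=2: min(r-i=3, Z[1]=4)=3; Z[2]=3
i=3: min(r-i=2, Z[2]=3)=2; Z[3]=2
i=4: min(r-i=1, Z[3]=2)=1; Z[4]=1
i=5: i≥r, start 0; Z[5]=0
i=6: i≥r, start 0; Z[6]=0
i=7: i≥r, start 0; Z[7]=0
i=8: i≥r, start 0; Z[8]=0
i=9: i≥r, start 0; Z[9]=0
i=10: i≥r, start 0; Z[10]=1 grow→box=[10,11)
i=11: i≥r, start 0; Z[11]=0
i=12: i≥r, start 0; Z[12]=0
i=13: i≥r, start 0; Z[13]=0
i=14: i≥r, start 0; Z[14]=0
i=15: i≥r, start 0; Z[15]=0
i=16: i≥r, start 0; Z[16]=0
i=17: i≥r, start 0; Z[17]=0
i=18: i≥r, start 0; Z[18]=1 grow→box=[18,19)
i=19: i≥r, start 0; Z[19]=0
i=20: i≥r, start 0; Z[20]=2 grow→box=[20,22)
i=21: min(r-i=1, Z[1]=4)=1; Z[21]=1
i=22: i≥r, start 0; Z[22]=0
i=23: i≥r, start 0; Z[23]=0
i=24: i≥r, start 0; Z[24]=0
i=25: i≥r, start 0; Z[25]=0
i=26: i≥r, start 0; Z[26]=2 grow→box=[26,28)
i=27: min(r-i=1, Z[1]=4)=1; Z[27]=1
i=28: i≥r, start 0; Z[28]=0
i=29: i≥r, start 0; Z[29]=1 grow→box=[29,30)
i=30: i≥r, start 0; Z[30]=0
i=31: i≥r, start 0; Z[31]=0
i=32: i≥r, start 0; Z[32]=0
i=33: i≥r, start 0; Z[33]=0
i=34: i≥r, start 0; Z[34]=0
i=35: i≥r, start 0; Z[35]=0
i=36: i≥r, start 0; Z[36]=0
i=37: i≥r, start 0; Z[37]=0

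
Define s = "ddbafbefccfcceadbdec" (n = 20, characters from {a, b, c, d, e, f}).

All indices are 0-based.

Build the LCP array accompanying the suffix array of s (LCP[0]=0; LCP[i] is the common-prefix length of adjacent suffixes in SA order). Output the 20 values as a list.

[0, 1, 0, 1, 1, 0, 1, 2, 1, 1, 0, 2, 1, 1, 0, 1, 1, 0, 1, 3]

rank→(start, suffix):
  0 → (14, 'adbdec')
  1 → (3, 'afbefccfcceadbdec')
  2 → (2, 'bafbefccfcceadbdec')
  3 → (16, 'bdec')
  4 → (5, 'befccfcceadbdec')
  5 → (19, 'c')
  6 → (11, 'cceadbdec')
  7 → (8, 'ccfcceadbdec')
  8 → (12, 'ceadbdec')
  9 → (9, 'cfcceadbdec')
  10 → (1, 'dbafbefccfcceadbdec')
  11 → (15, 'dbdec')
  12 → (0, 'ddbafbefccfcceadbdec')
  13 → (17, 'dec')
  14 → (13, 'eadbdec')
  15 → (18, 'ec')
  16 → (6, 'efccfcceadbdec')
  17 → (4, 'fbefccfcceadbdec')
  18 → (10, 'fcceadbdec')
  19 → (7, 'fccfcceadbdec')

SA = [14, 3, 2, 16, 5, 19, 11, 8, 12, 9, 1, 15, 0, 17, 13, 18, 6, 4, 10, 7]
rank  pair      lcp
   1  s[14:],s[3:]  1  'a'
   2  s[3:],s[2:]  0  ''
   3  s[2:],s[16:]  1  'b'
   4  s[16:],s[5:]  1  'b'
   5  s[5:],s[19:]  0  ''
   6  s[19:],s[11:]  1  'c'
   7  s[11:],s[8:]  2  'cc'
   8  s[8:],s[12:]  1  'c'
   9  s[12:],s[9:]  1  'c'
  10  s[9:],s[1:]  0  ''
  11  s[1:],s[15:]  2  'db'
  12  s[15:],s[0:]  1  'd'
  13  s[0:],s[17:]  1  'd'
  14  s[17:],s[13:]  0  ''
  15  s[13:],s[18:]  1  'e'
  16  s[18:],s[6:]  1  'e'
  17  s[6:],s[4:]  0  ''
  18  s[4:],s[10:]  1  'f'
  19  s[10:],s[7:]  3  'fcc'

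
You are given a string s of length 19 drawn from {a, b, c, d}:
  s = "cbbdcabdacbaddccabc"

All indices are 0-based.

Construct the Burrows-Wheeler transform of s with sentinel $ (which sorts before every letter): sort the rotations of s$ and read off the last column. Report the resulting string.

rank  rotation              last
    0  $cbbdcabdacbaddccabc  c
    1  abc$cbbdcabdacbaddcc  c
    2  abdacbaddccabc$cbbdc  c
    3  acbaddccabc$cbbdcabd  d
    4  addccabc$cbbdcabdacb  b
    5  baddccabc$cbbdcabdac  c
    6  bbdcabdacbaddccabc$c  c
    7  bc$cbbdcabdacbaddcca  a
    8  bdacbaddccabc$cbbdca  a
    9  bdcabdacbaddccabc$cb  b
   10  c$cbbdcabdacbaddccab  b
   11  cabc$cbbdcabdacbaddc  c
   12  cabdacbaddccabc$cbbd  d
   13  cbaddccabc$cbbdcabda  a
   14  cbbdcabdacbaddccabc$  $
   15  ccabc$cbbdcabdacbadd  d
   16  dacbaddccabc$cbbdcab  b
   17  dcabdacbaddccabc$cbb  b
   18  dccabc$cbbdcabdacbad  d
   19  ddccabc$cbbdcabdacba  a

cccdbccaabbcda$dbbda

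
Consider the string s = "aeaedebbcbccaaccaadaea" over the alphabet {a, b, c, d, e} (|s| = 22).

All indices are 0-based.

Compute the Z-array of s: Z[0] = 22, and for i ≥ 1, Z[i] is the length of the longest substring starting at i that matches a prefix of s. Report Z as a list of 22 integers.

[22, 0, 2, 0, 0, 0, 0, 0, 0, 0, 0, 0, 1, 1, 0, 0, 1, 1, 0, 3, 0, 1]

Z[0]=22
i=1: outside box; Z[1]=0
i=2: outside box; Z[2]=2 scan→box=[2,4)
i=3: min(r-i=1, Z[1]=0)=0; Z[3]=0
i=4: outside box; Z[4]=0
i=5: outside box; Z[5]=0
i=6: outside box; Z[6]=0
i=7: outside box; Z[7]=0
i=8: outside box; Z[8]=0
i=9: outside box; Z[9]=0
i=10: outside box; Z[10]=0
i=11: outside box; Z[11]=0
i=12: outside box; Z[12]=1 scan→box=[12,13)
i=13: outside box; Z[13]=1 scan→box=[13,14)
i=14: outside box; Z[14]=0
i=15: outside box; Z[15]=0
i=16: outside box; Z[16]=1 scan→box=[16,17)
i=17: outside box; Z[17]=1 scan→box=[17,18)
i=18: outside box; Z[18]=0
i=19: outside box; Z[19]=3 scan→box=[19,22)
i=20: min(r-i=2, Z[1]=0)=0; Z[20]=0
i=21: min(r-i=1, Z[2]=2)=1; Z[21]=1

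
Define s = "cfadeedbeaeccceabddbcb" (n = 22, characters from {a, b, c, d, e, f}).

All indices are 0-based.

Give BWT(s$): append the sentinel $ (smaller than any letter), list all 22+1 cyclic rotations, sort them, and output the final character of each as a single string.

rank  rotation                 last
    0  $cfadeedbeaeccceabddbcb  b
    1  abddbcb$cfadeedbeaeccce  e
    2  adeedbeaeccceabddbcb$cf  f
    3  aeccceabddbcb$cfadeedbe  e
    4  b$cfadeedbeaeccceabddbc  c
    5  bcb$cfadeedbeaeccceabdd  d
    6  bddbcb$cfadeedbeaecccea  a
    7  beaeccceabddbcb$cfadeed  d
    8  cb$cfadeedbeaeccceabddb  b
    9  ccceabddbcb$cfadeedbeae  e
   10  cceabddbcb$cfadeedbeaec  c
   11  ceabddbcb$cfadeedbeaecc  c
   12  cfadeedbeaeccceabddbcb$  $
   13  dbcb$cfadeedbeaeccceabd  d
   14  dbeaeccceabddbcb$cfadee  e
   15  ddbcb$cfadeedbeaeccceab  b
   16  deedbeaeccceabddbcb$cfa  a
   17  eabddbcb$cfadeedbeaeccc  c
   18  eaeccceabddbcb$cfadeedb  b
   19  eccceabddbcb$cfadeedbea  a
   20  edbeaeccceabddbcb$cfade  e
   21  eedbeaeccceabddbcb$cfad  d
   22  fadeedbeaeccceabddbcb$c  c

befecdadbecc$debacbaedc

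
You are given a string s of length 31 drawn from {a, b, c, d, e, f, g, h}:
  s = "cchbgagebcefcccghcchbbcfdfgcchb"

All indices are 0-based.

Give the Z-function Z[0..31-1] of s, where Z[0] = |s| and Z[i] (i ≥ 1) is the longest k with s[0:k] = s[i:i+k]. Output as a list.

[31, 1, 0, 0, 0, 0, 0, 0, 0, 1, 0, 0, 2, 2, 1, 0, 0, 4, 1, 0, 0, 0, 1, 0, 0, 0, 0, 4, 1, 0, 0]

Z[0]=31
i=1: i≥r, start 0; Z[1]=1 scan→box=[1,2)
i=2: i≥r, start 0; Z[2]=0
i=3: i≥r, start 0; Z[3]=0
i=4: i≥r, start 0; Z[4]=0
i=5: i≥r, start 0; Z[5]=0
i=6: i≥r, start 0; Z[6]=0
i=7: i≥r, start 0; Z[7]=0
i=8: i≥r, start 0; Z[8]=0
i=9: i≥r, start 0; Z[9]=1 scan→box=[9,10)
i=10: i≥r, start 0; Z[10]=0
i=11: i≥r, start 0; Z[11]=0
i=12: i≥r, start 0; Z[12]=2 scan→box=[12,14)
i=13: min(r-i=1, Z[1]=1)=1; Z[13]=2 scan→box=[13,15)
i=14: min(r-i=1, Z[1]=1)=1; Z[14]=1
i=15: i≥r, start 0; Z[15]=0
i=16: i≥r, start 0; Z[16]=0
i=17: i≥r, start 0; Z[17]=4 scan→box=[17,21)
i=18: min(r-i=3, Z[1]=1)=1; Z[18]=1
i=19: min(r-i=2, Z[2]=0)=0; Z[19]=0
i=20: min(r-i=1, Z[3]=0)=0; Z[20]=0
i=21: i≥r, start 0; Z[21]=0
i=22: i≥r, start 0; Z[22]=1 scan→box=[22,23)
i=23: i≥r, start 0; Z[23]=0
i=24: i≥r, start 0; Z[24]=0
i=25: i≥r, start 0; Z[25]=0
i=26: i≥r, start 0; Z[26]=0
i=27: i≥r, start 0; Z[27]=4 scan→box=[27,31)
i=28: min(r-i=3, Z[1]=1)=1; Z[28]=1
i=29: min(r-i=2, Z[2]=0)=0; Z[29]=0
i=30: min(r-i=1, Z[3]=0)=0; Z[30]=0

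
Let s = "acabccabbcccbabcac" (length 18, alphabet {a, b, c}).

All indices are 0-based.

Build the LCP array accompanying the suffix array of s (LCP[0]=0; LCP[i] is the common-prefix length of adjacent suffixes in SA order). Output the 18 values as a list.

rank | idx | suffix
   0 |   6 | abbcccbabcac
   1 |  13 | abcac
   2 |   2 | abccabbcccbabcac
   3 |  16 | ac
   4 |   0 | acabccabbcccbabcac
   5 |  12 | babcac
   6 |   7 | bbcccbabcac
   7 |  14 | bcac
   8 |   3 | bccabbcccbabcac
   9 |   8 | bcccbabcac
  10 |  17 | c
  11 |   5 | cabbcccbabcac
  12 |   1 | cabccabbcccbabcac
  13 |  15 | cac
  14 |  11 | cbabcac
  15 |   4 | ccabbcccbabcac
  16 |  10 | ccbabcac
  17 |   9 | cccbabcac

SA = [6, 13, 2, 16, 0, 12, 7, 14, 3, 8, 17, 5, 1, 15, 11, 4, 10, 9]
rank  pair      lcp
   1  s[6:],s[13:]  2  'ab'
   2  s[13:],s[2:]  3  'abc'
   3  s[2:],s[16:]  1  'a'
   4  s[16:],s[0:]  2  'ac'
   5  s[0:],s[12:]  0  ''
   6  s[12:],s[7:]  1  'b'
   7  s[7:],s[14:]  1  'b'
   8  s[14:],s[3:]  2  'bc'
   9  s[3:],s[8:]  3  'bcc'
  10  s[8:],s[17:]  0  ''
  11  s[17:],s[5:]  1  'c'
  12  s[5:],s[1:]  3  'cab'
  13  s[1:],s[15:]  2  'ca'
  14  s[15:],s[11:]  1  'c'
  15  s[11:],s[4:]  1  'c'
  16  s[4:],s[10:]  2  'cc'
  17  s[10:],s[9:]  2  'cc'

[0, 2, 3, 1, 2, 0, 1, 1, 2, 3, 0, 1, 3, 2, 1, 1, 2, 2]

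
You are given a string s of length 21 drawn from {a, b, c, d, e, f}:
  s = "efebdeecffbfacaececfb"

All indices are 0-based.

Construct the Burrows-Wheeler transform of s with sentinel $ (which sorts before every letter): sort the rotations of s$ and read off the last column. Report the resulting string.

rank  rotation                last
    0  $efebdeecffbfacaececfb  b
    1  acaececfb$efebdeecffbf  f
    2  aececfb$efebdeecffbfac  c
    3  b$efebdeecffbfacaececf  f
    4  bdeecffbfacaececfb$efe  e
    5  bfacaececfb$efebdeecff  f
    6  caececfb$efebdeecffbfa  a
    7  cecfb$efebdeecffbfacae  e
    8  cfb$efebdeecffbfacaece  e
    9  cffbfacaececfb$efebdee  e
   10  deecffbfacaececfb$efeb  b
   11  ebdeecffbfacaececfb$ef  f
   12  ececfb$efebdeecffbfaca  a
   13  ecfb$efebdeecffbfacaec  c
   14  ecffbfacaececfb$efebde  e
   15  eecffbfacaececfb$efebd  d
   16  efebdeecffbfacaececfb$  $
   17  facaececfb$efebdeecffb  b
   18  fb$efebdeecffbfacaecec  c
   19  fbfacaececfb$efebdeecf  f
   20  febdeecffbfacaececfb$e  e
   21  ffbfacaececfb$efebdeec  c

bfcfefaeeebfaced$bcfec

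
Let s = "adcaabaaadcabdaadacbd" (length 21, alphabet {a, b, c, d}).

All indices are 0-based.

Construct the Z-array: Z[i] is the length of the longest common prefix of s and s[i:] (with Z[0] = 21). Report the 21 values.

Z[0]=21
i=1: outside box; Z[1]=0
i=2: outside box; Z[2]=0
i=3: outside box; Z[3]=1 scan→box=[3,4)
i=4: outside box; Z[4]=1 scan→box=[4,5)
i=5: outside box; Z[5]=0
i=6: outside box; Z[6]=1 scan→box=[6,7)
i=7: outside box; Z[7]=1 scan→box=[7,8)
i=8: outside box; Z[8]=4 scan→box=[8,12)
i=9: min(r-i=3, Z[1]=0)=0; Z[9]=0
i=10: min(r-i=2, Z[2]=0)=0; Z[10]=0
i=11: min(r-i=1, Z[3]=1)=1; Z[11]=1
i=12: outside box; Z[12]=0
i=13: outside box; Z[13]=0
i=14: outside box; Z[14]=1 scan→box=[14,15)
i=15: outside box; Z[15]=2 scan→box=[15,17)
i=16: min(r-i=1, Z[1]=0)=0; Z[16]=0
i=17: outside box; Z[17]=1 scan→box=[17,18)
i=18: outside box; Z[18]=0
i=19: outside box; Z[19]=0
i=20: outside box; Z[20]=0

[21, 0, 0, 1, 1, 0, 1, 1, 4, 0, 0, 1, 0, 0, 1, 2, 0, 1, 0, 0, 0]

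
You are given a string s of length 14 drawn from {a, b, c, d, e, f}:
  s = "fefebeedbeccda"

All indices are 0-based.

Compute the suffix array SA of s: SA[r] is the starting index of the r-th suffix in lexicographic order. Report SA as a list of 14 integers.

[13, 8, 4, 10, 11, 12, 7, 3, 9, 6, 5, 1, 2, 0]

rank→(start, suffix):
  0 → (13, 'a')
  1 → (8, 'beccda')
  2 → (4, 'beedbeccda')
  3 → (10, 'ccda')
  4 → (11, 'cda')
  5 → (12, 'da')
  6 → (7, 'dbeccda')
  7 → (3, 'ebeedbeccda')
  8 → (9, 'eccda')
  9 → (6, 'edbeccda')
  10 → (5, 'eedbeccda')
  11 → (1, 'efebeedbeccda')
  12 → (2, 'febeedbeccda')
  13 → (0, 'fefebeedbeccda')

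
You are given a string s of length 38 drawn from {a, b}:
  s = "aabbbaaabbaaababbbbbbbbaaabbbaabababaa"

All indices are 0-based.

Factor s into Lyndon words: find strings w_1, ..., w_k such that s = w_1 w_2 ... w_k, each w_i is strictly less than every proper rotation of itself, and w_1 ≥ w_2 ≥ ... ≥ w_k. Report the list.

emit factor 1: 'aabbb' (i=0, period=5)
emit factor 2: 'aaabb' (i=5, period=5)
emit factor 3: 'aaababbbbbbbbaaabbbaababab' (i=10, period=26)
emit factor 4: 'a' (i=36, period=1)
emit factor 5: 'a' (i=37, period=1)

["aabbb", "aaabb", "aaababbbbbbbbaaabbbaababab", "a", "a"]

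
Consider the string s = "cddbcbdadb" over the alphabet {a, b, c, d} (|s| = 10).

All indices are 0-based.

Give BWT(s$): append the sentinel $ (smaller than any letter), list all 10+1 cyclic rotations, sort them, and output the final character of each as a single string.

rank  rotation     last
    0  $cddbcbdadb  b
    1  adb$cddbcbd  d
    2  b$cddbcbdad  d
    3  bcbdadb$cdd  d
    4  bdadb$cddbc  c
    5  cbdadb$cddb  b
    6  cddbcbdadb$  $
    7  dadb$cddbcb  b
    8  db$cddbcbda  a
    9  dbcbdadb$cd  d
   10  ddbcbdadb$c  c

bdddcb$badc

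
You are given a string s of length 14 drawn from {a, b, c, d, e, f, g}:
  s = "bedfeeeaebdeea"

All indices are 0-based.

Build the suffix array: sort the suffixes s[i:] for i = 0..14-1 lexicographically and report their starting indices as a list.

rank→(start, suffix):
  0 → (13, 'a')
  1 → (7, 'aebdeea')
  2 → (9, 'bdeea')
  3 → (0, 'bedfeeeaebdeea')
  4 → (10, 'deea')
  5 → (2, 'dfeeeaebdeea')
  6 → (12, 'ea')
  7 → (6, 'eaebdeea')
  8 → (8, 'ebdeea')
  9 → (1, 'edfeeeaebdeea')
  10 → (11, 'eea')
  11 → (5, 'eeaebdeea')
  12 → (4, 'eeeaebdeea')
  13 → (3, 'feeeaebdeea')

[13, 7, 9, 0, 10, 2, 12, 6, 8, 1, 11, 5, 4, 3]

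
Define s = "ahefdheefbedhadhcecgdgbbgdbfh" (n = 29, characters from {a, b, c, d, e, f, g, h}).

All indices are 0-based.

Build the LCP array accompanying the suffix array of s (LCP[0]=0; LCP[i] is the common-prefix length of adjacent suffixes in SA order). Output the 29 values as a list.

rank→(start, suffix):
  0 → (13, 'adhcecgdgbbgdbfh')
  1 → (0, 'ahefdheefbedhadhcecgdgbbgdbfh')
  2 → (22, 'bbgdbfh')
  3 → (9, 'bedhadhcecgdgbbgdbfh')
  4 → (26, 'bfh')
  5 → (23, 'bgdbfh')
  6 → (16, 'cecgdgbbgdbfh')
  7 → (18, 'cgdgbbgdbfh')
  8 → (25, 'dbfh')
  9 → (20, 'dgbbgdbfh')
  10 → (11, 'dhadhcecgdgbbgdbfh')
  11 → (14, 'dhcecgdgbbgdbfh')
  12 → (4, 'dheefbedhadhcecgdgbbgdbfh')
  13 → (17, 'ecgdgbbgdbfh')
  14 → (10, 'edhadhcecgdgbbgdbfh')
  15 → (6, 'eefbedhadhcecgdgbbgdbfh')
  16 → (7, 'efbedhadhcecgdgbbgdbfh')
  17 → (2, 'efdheefbedhadhcecgdgbbgdbfh')
  18 → (8, 'fbedhadhcecgdgbbgdbfh')
  19 → (3, 'fdheefbedhadhcecgdgbbgdbfh')
  20 → (27, 'fh')
  21 → (21, 'gbbgdbfh')
  22 → (24, 'gdbfh')
  23 → (19, 'gdgbbgdbfh')
  24 → (28, 'h')
  25 → (12, 'hadhcecgdgbbgdbfh')
  26 → (15, 'hcecgdgbbgdbfh')
  27 → (5, 'heefbedhadhcecgdgbbgdbfh')
  28 → (1, 'hefdheefbedhadhcecgdgbbgdbfh')

SA = [13, 0, 22, 9, 26, 23, 16, 18, 25, 20, 11, 14, 4, 17, 10, 6, 7, 2, 8, 3, 27, 21, 24, 19, 28, 12, 15, 5, 1]
[i] adj suffixes → lcp
  [1] 13/0 → 1 ('a')
  [2] 0/22 → 0 ('')
  [3] 22/9 → 1 ('b')
  [4] 9/26 → 1 ('b')
  [5] 26/23 → 1 ('b')
  [6] 23/16 → 0 ('')
  [7] 16/18 → 1 ('c')
  [8] 18/25 → 0 ('')
  [9] 25/20 → 1 ('d')
  [10] 20/11 → 1 ('d')
  [11] 11/14 → 2 ('dh')
  [12] 14/4 → 2 ('dh')
  [13] 4/17 → 0 ('')
  [14] 17/10 → 1 ('e')
  [15] 10/6 → 1 ('e')
  [16] 6/7 → 1 ('e')
  [17] 7/2 → 2 ('ef')
  [18] 2/8 → 0 ('')
  [19] 8/3 → 1 ('f')
  [20] 3/27 → 1 ('f')
  [21] 27/21 → 0 ('')
  [22] 21/24 → 1 ('g')
  [23] 24/19 → 2 ('gd')
  [24] 19/28 → 0 ('')
  [25] 28/12 → 1 ('h')
  [26] 12/15 → 1 ('h')
  [27] 15/5 → 1 ('h')
  [28] 5/1 → 2 ('he')

[0, 1, 0, 1, 1, 1, 0, 1, 0, 1, 1, 2, 2, 0, 1, 1, 1, 2, 0, 1, 1, 0, 1, 2, 0, 1, 1, 1, 2]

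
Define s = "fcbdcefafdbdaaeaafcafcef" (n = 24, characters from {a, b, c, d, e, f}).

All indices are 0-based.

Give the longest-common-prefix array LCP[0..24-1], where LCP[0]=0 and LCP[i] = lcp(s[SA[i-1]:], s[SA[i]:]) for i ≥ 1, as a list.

[0, 2, 1, 1, 3, 2, 0, 2, 0, 1, 1, 3, 0, 1, 1, 0, 1, 2, 0, 1, 1, 2, 2, 1]

sorted suffixes:
  #0 SA[0]=12  'aaeaafcafcef'
  #1 SA[1]=15  'aafcafcef'
  #2 SA[2]=13  'aeaafcafcef'
  #3 SA[3]=16  'afcafcef'
  #4 SA[4]=19  'afcef'
  #5 SA[5]=7  'afdbdaaeaafcafcef'
  #6 SA[6]=10  'bdaaeaafcafcef'
  #7 SA[7]=2  'bdcefafdbdaaeaafcafcef'
  #8 SA[8]=18  'cafcef'
  #9 SA[9]=1  'cbdcefafdbdaaeaafcafcef'
  #10 SA[10]=21  'cef'
  #11 SA[11]=4  'cefafdbdaaeaafcafcef'
  #12 SA[12]=11  'daaeaafcafcef'
  #13 SA[13]=9  'dbdaaeaafcafcef'
  #14 SA[14]=3  'dcefafdbdaaeaafcafcef'
  #15 SA[15]=14  'eaafcafcef'
  #16 SA[16]=22  'ef'
  #17 SA[17]=5  'efafdbdaaeaafcafcef'
  #18 SA[18]=23  'f'
  #19 SA[19]=6  'fafdbdaaeaafcafcef'
  #20 SA[20]=17  'fcafcef'
  #21 SA[21]=0  'fcbdcefafdbdaaeaafcafcef'
  #22 SA[22]=20  'fcef'
  #23 SA[23]=8  'fdbdaaeaafcafcef'

SA = [12, 15, 13, 16, 19, 7, 10, 2, 18, 1, 21, 4, 11, 9, 3, 14, 22, 5, 23, 6, 17, 0, 20, 8]
i: (SA[i-1],SA[i]) lcp shared
  1: (12,15) 2 'aa'
  2: (15,13) 1 'a'
  3: (13,16) 1 'a'
  4: (16,19) 3 'afc'
  5: (19,7) 2 'af'
  6: (7,10) 0 ''
  7: (10,2) 2 'bd'
  8: (2,18) 0 ''
  9: (18,1) 1 'c'
  10: (1,21) 1 'c'
  11: (21,4) 3 'cef'
  12: (4,11) 0 ''
  13: (11,9) 1 'd'
  14: (9,3) 1 'd'
  15: (3,14) 0 ''
  16: (14,22) 1 'e'
  17: (22,5) 2 'ef'
  18: (5,23) 0 ''
  19: (23,6) 1 'f'
  20: (6,17) 1 'f'
  21: (17,0) 2 'fc'
  22: (0,20) 2 'fc'
  23: (20,8) 1 'f'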